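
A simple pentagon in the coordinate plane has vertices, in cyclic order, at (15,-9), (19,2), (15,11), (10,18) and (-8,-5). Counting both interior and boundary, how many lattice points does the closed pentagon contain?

Using the shoelace formula, 2A = |[15·2 − 19·(-9)] + [19·11 − 15·2] + [15·18 − 10·11] + [10·(-5) − (-8)·18] + [(-8)·(-9) − 15·(-5)]| = 781, so the area is 781/2.
The number of boundary lattice points is Σ gcd(|Δx|,|Δy|) = gcd(4,11) + gcd(4,9) + gcd(5,7) + gcd(18,23) + gcd(23,4) = 1+1+1+1+1 = 5.
Pick's theorem gives I = A − B/2 + 1 = 781/2 − 5/2 + 1 = 389, so the closed region contains I + B = 389 + 5 = 394 lattice points.

394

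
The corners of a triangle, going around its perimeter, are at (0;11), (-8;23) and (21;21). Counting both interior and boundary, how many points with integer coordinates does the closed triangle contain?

170

The shoelace formula gives twice the area as |[0·23 − (-8)·11] + [(-8)·21 − 21·23] + [21·11 − 0·21]| = 332, so the area is 166.
The number of boundary lattice points is Σ gcd(|Δx|,|Δy|) = gcd(8,12) + gcd(29,2) + gcd(21,10) = 4+1+1 = 6.
Pick's theorem gives I = A − B/2 + 1 = 166 − 6/2 + 1 = 164, so the closed region contains I + B = 164 + 6 = 170 lattice points.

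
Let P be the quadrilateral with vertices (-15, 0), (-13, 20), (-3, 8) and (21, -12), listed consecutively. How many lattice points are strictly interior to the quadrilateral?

319

Using the shoelace formula, 2A = |((-15)·20 − (-13)·0) + ((-13)·8 − (-3)·20) + ((-3)·(-12) − 21·8) + (21·0 − (-15)·(-12))| = 656, so the area is 328.
Summing gcd(|Δx|,|Δy|) over the edges gives the boundary count: gcd(2,20) + gcd(10,12) + gcd(24,20) + gcd(36,12) = 2+2+4+12 = 20.
Pick's theorem gives I = A − B/2 + 1 = 328 − 20/2 + 1 = 319.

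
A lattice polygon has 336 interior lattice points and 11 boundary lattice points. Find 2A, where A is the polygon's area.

By Pick's theorem, A = I + B/2 − 1 = 336 + 11/2 − 1 = 681/2.
Hence 2A = 681.

681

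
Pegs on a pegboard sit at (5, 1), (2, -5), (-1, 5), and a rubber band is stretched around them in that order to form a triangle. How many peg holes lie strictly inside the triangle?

Using the shoelace formula, 2A = |(5·(-5) − 2·1) + (2·5 − (-1)·(-5)) + ((-1)·1 − 5·5)| = 48, so the area is 24.
Summing gcd(|Δx|,|Δy|) over the edges gives the boundary count: gcd(3,6) + gcd(3,10) + gcd(6,4) = 3+1+2 = 6.
Pick's theorem gives I = A − B/2 + 1 = 24 − 6/2 + 1 = 22.

22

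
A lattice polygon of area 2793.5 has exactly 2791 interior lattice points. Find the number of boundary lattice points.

7

Pick's theorem gives A = I + B/2 − 1, so B = 2(A − I + 1) = 2(2793.5 − 2791 + 1) = 7.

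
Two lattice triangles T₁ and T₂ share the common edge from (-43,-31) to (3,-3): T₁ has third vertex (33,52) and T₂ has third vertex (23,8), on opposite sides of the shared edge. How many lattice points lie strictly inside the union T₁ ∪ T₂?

The union is the simple quadrilateral with vertices (-43,-31), (33,52), (3,-3), (23,8) in order.
The shoelace formula gives twice the area as |((-43)·52 − 33·(-31)) + (33·(-3) − 3·52) + (3·8 − 23·(-3)) + (23·(-31) − (-43)·8)| = 1744, so the area is 872.
Along each edge there are gcd(|Δx|,|Δy|)+1 lattice points, so counting each shared vertex once the boundary has gcd(76,83) + gcd(30,55) + gcd(20,11) + gcd(66,39) = 1+5+1+3 = 10.
By Pick's theorem I = A − B/2 + 1 = 872 − 10/2 + 1 = 868.

868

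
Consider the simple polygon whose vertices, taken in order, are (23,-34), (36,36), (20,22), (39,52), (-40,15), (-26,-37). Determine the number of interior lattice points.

4285

By the shoelace formula, twice the signed area is |[23·36 − 36·(-34)] + [36·22 − 20·36] + [20·52 − 39·22] + [39·15 − (-40)·52] + [(-40)·(-37) − (-26)·15] + [(-26)·(-34) − 23·(-37)]| = 8576, so the area is 4288.
Summing gcd(|Δx|,|Δy|) over the edges gives the boundary count: gcd(13,70) + gcd(16,14) + gcd(19,30) + gcd(79,37) + gcd(14,52) + gcd(49,3) = 1+2+1+1+2+1 = 8.
Pick's theorem gives I = A − B/2 + 1 = 4288 − 8/2 + 1 = 4285.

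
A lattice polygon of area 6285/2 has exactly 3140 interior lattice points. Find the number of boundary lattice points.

7

Pick's theorem gives A = I + B/2 − 1, so B = 2(A − I + 1) = 2(6285/2 − 3140 + 1) = 7.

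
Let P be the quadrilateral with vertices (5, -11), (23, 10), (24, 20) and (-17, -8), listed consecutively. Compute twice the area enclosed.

The shoelace formula gives twice the area as |(5·10 − 23·(-11)) + (23·20 − 24·10) + (24·(-8) − (-17)·20) + ((-17)·(-11) − 5·(-8))| = 898, so the area is 449.

898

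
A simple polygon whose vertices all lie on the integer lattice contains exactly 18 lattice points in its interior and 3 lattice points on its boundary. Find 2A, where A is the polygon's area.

37

By Pick's theorem, A = I + B/2 − 1 = 18 + 3/2 − 1 = 37/2.
Hence 2A = 37.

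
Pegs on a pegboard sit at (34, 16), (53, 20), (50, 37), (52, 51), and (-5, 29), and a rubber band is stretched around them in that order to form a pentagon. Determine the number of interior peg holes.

Using the shoelace formula, 2A = |[34·20 − 53·16] + [53·37 − 50·20] + [50·51 − 52·37] + [52·29 − (-5)·51] + [(-5)·16 − 34·29]| = 2116, so the area is 1058.
Along each edge there are gcd(|Δx|,|Δy|)+1 lattice points, so counting each shared vertex once the boundary has gcd(19,4) + gcd(3,17) + gcd(2,14) + gcd(57,22) + gcd(39,13) = 1+1+2+1+13 = 18.
By Pick's theorem A = I + B/2 − 1, so I = 1058 − 18/2 + 1 = 1050.

1050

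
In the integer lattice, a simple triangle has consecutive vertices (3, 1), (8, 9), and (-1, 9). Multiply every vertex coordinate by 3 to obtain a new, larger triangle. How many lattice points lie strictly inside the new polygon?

304

The shoelace formula gives twice the area as |[3·9 − 8·1] + [8·9 − (-1)·9] + [(-1)·1 − 3·9]| = 72, so the area is 36.
Along each edge there are gcd(|Δx|,|Δy|)+1 lattice points, so counting each shared vertex once the boundary has gcd(5,8) + gcd(9,0) + gcd(4,8) = 1+9+4 = 14.
Scaling by 3 multiplies the area by 3² = 9 (so the new area is 324) and multiplies the boundary lattice-point count by 3, giving 42.
By Pick's theorem, the interior count of the dilated polygon is 324 − 42/2 + 1 = 304.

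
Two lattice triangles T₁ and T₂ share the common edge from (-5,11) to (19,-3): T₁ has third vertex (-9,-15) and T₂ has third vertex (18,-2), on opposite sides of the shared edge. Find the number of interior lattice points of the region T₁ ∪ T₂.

The union is the simple quadrilateral with vertices (-5,11), (-9,-15), (19,-3), (18,-2) in order.
Using the shoelace formula, 2A = |((-5)·(-15) − (-9)·11) + ((-9)·(-3) − 19·(-15)) + (19·(-2) − 18·(-3)) + (18·11 − (-5)·(-2))| = 690, so the area is 345.
Summing gcd(|Δx|,|Δy|) over the edges gives the boundary count: gcd(4,26) + gcd(28,12) + gcd(1,1) + gcd(23,13) = 2+4+1+1 = 8.
By Pick's theorem I = A − B/2 + 1 = 345 − 8/2 + 1 = 342.

342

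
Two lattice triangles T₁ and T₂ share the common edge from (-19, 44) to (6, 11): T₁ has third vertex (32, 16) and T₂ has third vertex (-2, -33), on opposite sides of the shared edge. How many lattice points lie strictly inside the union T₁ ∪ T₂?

The union is the simple quadrilateral with vertices (-19, 44), (32, 16), (6, 11), (-2, -33) in order.
Using the shoelace formula, 2A = |((-19)·16 − 32·44) + (32·11 − 6·16) + (6·(-33) − (-2)·11) + ((-2)·44 − (-19)·(-33))| = 2347, so the area is 2347/2.
The number of boundary lattice points is Σ gcd(|Δx|,|Δy|) = gcd(51,28) + gcd(26,5) + gcd(8,44) + gcd(17,77) = 1+1+4+1 = 7.
By Pick's theorem I = A − B/2 + 1 = 2347/2 − 7/2 + 1 = 1171.

1171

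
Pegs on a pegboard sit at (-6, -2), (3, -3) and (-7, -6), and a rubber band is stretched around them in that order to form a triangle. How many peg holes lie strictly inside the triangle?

18

By the shoelace formula, twice the signed area is |((-6)·(-3) − 3·(-2)) + (3·(-6) − (-7)·(-3)) + ((-7)·(-2) − (-6)·(-6))| = 37, so the area is 18.5.
Along each edge there are gcd(|Δx|,|Δy|)+1 lattice points, so counting each shared vertex once the boundary has gcd(9,1) + gcd(10,3) + gcd(1,4) = 1+1+1 = 3.
By Pick's theorem A = I + B/2 − 1, so I = 18.5 − 3/2 + 1 = 18.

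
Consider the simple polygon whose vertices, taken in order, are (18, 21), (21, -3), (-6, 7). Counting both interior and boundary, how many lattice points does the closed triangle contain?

By the shoelace formula, twice the signed area is |[18·(-3) − 21·21] + [21·7 − (-6)·(-3)] + [(-6)·21 − 18·7]| = 618, so the area is 309.
Along each edge there are gcd(|Δx|,|Δy|)+1 lattice points, so counting each shared vertex once the boundary has gcd(3,24) + gcd(27,10) + gcd(24,14) = 3+1+2 = 6.
Pick's theorem gives I = A − B/2 + 1 = 309 − 6/2 + 1 = 307, so the closed region contains I + B = 307 + 6 = 313 lattice points.

313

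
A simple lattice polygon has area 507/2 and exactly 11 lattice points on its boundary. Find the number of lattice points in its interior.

249

Pick's theorem A = I + B/2 − 1 rearranges to I = A − B/2 + 1 = 507/2 − 11/2 + 1 = 249.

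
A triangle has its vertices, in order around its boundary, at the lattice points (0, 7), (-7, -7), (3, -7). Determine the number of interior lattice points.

The shoelace formula gives twice the area as |(0·(-7) − (-7)·7) + ((-7)·(-7) − 3·(-7)) + (3·7 − 0·(-7))| = 140, so the area is 70.
Summing gcd(|Δx|,|Δy|) over the edges gives the boundary count: gcd(7,14) + gcd(10,0) + gcd(3,14) = 7+10+1 = 18.
By Pick's theorem A = I + B/2 − 1, so I = 70 − 18/2 + 1 = 62.

62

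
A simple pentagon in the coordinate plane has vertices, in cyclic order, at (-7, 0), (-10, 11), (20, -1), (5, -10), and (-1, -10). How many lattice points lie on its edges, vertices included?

18

Along each edge there are gcd(|Δx|,|Δy|)+1 lattice points, so counting each shared vertex once the boundary has gcd(3,11) + gcd(30,12) + gcd(15,9) + gcd(6,0) + gcd(6,10) = 1+6+3+6+2 = 18.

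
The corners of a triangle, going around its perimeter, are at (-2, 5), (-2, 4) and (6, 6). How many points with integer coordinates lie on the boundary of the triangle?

Summing gcd(|Δx|,|Δy|) over the edges gives the boundary count: gcd(0,1) + gcd(8,2) + gcd(8,1) = 1+2+1 = 4.

4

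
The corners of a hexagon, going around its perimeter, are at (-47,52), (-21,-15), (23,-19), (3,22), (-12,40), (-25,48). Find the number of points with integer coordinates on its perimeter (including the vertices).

12

Summing gcd(|Δx|,|Δy|) over the edges gives the boundary count: gcd(26,67) + gcd(44,4) + gcd(20,41) + gcd(15,18) + gcd(13,8) + gcd(22,4) = 1+4+1+3+1+2 = 12.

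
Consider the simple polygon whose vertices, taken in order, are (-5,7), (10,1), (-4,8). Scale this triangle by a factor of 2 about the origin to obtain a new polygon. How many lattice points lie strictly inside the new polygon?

32

The shoelace formula gives twice the area as |[(-5)·1 − 10·7] + [10·8 − (-4)·1] + [(-4)·7 − (-5)·8]| = 21, so the area is 21/2.
Along each edge there are gcd(|Δx|,|Δy|)+1 lattice points, so counting each shared vertex once the boundary has gcd(15,6) + gcd(14,7) + gcd(1,1) = 3+7+1 = 11.
Scaling by 2 multiplies the area by 2² = 4 (so the new area is 42) and multiplies the boundary lattice-point count by 2, giving 22.
By Pick's theorem, the interior count of the dilated polygon is 42 − 22/2 + 1 = 32.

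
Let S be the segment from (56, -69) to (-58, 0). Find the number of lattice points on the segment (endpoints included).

4

The number of lattice points on a segment between lattice points is gcd(|Δx|,|Δy|) + 1 = gcd(114,69) + 1 = 3 + 1 = 4.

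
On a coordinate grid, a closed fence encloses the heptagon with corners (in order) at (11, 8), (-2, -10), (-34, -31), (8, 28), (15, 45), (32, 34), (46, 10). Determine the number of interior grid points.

By the shoelace formula, twice the signed area is |(11·(-10) − (-2)·8) + ((-2)·(-31) − (-34)·(-10)) + ((-34)·28 − 8·(-31)) + (8·45 − 15·28) + (15·34 − 32·45) + (32·10 − 46·34) + (46·8 − 11·10)| = 3052, so the area is 1526.
Summing gcd(|Δx|,|Δy|) over the edges gives the boundary count: gcd(13,18) + gcd(32,21) + gcd(42,59) + gcd(7,17) + gcd(17,11) + gcd(14,24) + gcd(35,2) = 1+1+1+1+1+2+1 = 8.
By Pick's theorem A = I + B/2 − 1, so I = 1526 − 8/2 + 1 = 1523.

1523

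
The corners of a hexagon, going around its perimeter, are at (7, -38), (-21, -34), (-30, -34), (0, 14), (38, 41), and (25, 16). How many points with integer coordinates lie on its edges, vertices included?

39

Along each edge there are gcd(|Δx|,|Δy|)+1 lattice points, so counting each shared vertex once the boundary has gcd(28,4) + gcd(9,0) + gcd(30,48) + gcd(38,27) + gcd(13,25) + gcd(18,54) = 4+9+6+1+1+18 = 39.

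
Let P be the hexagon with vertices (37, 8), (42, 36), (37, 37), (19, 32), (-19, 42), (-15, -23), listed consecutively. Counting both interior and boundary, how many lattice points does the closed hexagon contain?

2456

The shoelace formula gives twice the area as |(37·36 − 42·8) + (42·37 − 37·36) + (37·32 − 19·37) + (19·42 − (-19)·32) + ((-19)·(-23) − (-15)·42) + ((-15)·8 − 37·(-23))| = 4903, so the area is 4903/2.
The number of boundary lattice points is Σ gcd(|Δx|,|Δy|) = gcd(5,28) + gcd(5,1) + gcd(18,5) + gcd(38,10) + gcd(4,65) + gcd(52,31) = 1+1+1+2+1+1 = 7.
Pick's theorem gives I = A − B/2 + 1 = 4903/2 − 7/2 + 1 = 2449, so the closed region contains I + B = 2449 + 7 = 2456 lattice points.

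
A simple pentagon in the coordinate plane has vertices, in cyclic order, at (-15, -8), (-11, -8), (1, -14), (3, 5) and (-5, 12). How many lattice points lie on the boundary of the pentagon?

22

Summing gcd(|Δx|,|Δy|) over the edges gives the boundary count: gcd(4,0) + gcd(12,6) + gcd(2,19) + gcd(8,7) + gcd(10,20) = 4+6+1+1+10 = 22.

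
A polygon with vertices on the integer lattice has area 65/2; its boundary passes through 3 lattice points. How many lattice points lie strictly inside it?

Pick's theorem A = I + B/2 − 1 rearranges to I = A − B/2 + 1 = 65/2 − 3/2 + 1 = 32.

32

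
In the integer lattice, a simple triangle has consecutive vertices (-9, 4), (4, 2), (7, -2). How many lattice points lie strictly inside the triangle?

22

Using the shoelace formula, 2A = |((-9)·2 − 4·4) + (4·(-2) − 7·2) + (7·4 − (-9)·(-2))| = 46, so the area is 23.
Along each edge there are gcd(|Δx|,|Δy|)+1 lattice points, so counting each shared vertex once the boundary has gcd(13,2) + gcd(3,4) + gcd(16,6) = 1+1+2 = 4.
Pick's theorem gives I = A − B/2 + 1 = 23 − 4/2 + 1 = 22.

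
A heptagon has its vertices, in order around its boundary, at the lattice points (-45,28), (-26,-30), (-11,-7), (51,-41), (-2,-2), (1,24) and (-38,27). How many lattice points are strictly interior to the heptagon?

1795

The shoelace formula gives twice the area as |[(-45)·(-30) − (-26)·28] + [(-26)·(-7) − (-11)·(-30)] + [(-11)·(-41) − 51·(-7)] + [51·(-2) − (-2)·(-41)] + [(-2)·24 − 1·(-2)] + [1·27 − (-38)·24] + [(-38)·28 − (-45)·27]| = 3598, so the area is 1799.
Along each edge there are gcd(|Δx|,|Δy|)+1 lattice points, so counting each shared vertex once the boundary has gcd(19,58) + gcd(15,23) + gcd(62,34) + gcd(53,39) + gcd(3,26) + gcd(39,3) + gcd(7,1) = 1+1+2+1+1+3+1 = 10.
Pick's theorem gives I = A − B/2 + 1 = 1799 − 10/2 + 1 = 1795.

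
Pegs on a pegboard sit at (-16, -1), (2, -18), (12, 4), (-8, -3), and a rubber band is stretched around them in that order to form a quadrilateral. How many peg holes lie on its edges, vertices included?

Along each edge there are gcd(|Δx|,|Δy|)+1 lattice points, so counting each shared vertex once the boundary has gcd(18,17) + gcd(10,22) + gcd(20,7) + gcd(8,2) = 1+2+1+2 = 6.

6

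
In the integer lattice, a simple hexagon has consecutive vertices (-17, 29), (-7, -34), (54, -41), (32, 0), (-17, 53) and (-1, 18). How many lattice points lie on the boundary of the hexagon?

6

Along each edge there are gcd(|Δx|,|Δy|)+1 lattice points, so counting each shared vertex once the boundary has gcd(10,63) + gcd(61,7) + gcd(22,41) + gcd(49,53) + gcd(16,35) + gcd(16,11) = 1+1+1+1+1+1 = 6.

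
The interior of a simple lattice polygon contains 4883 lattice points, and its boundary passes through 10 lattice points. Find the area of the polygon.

4887

By Pick's theorem, A = I + B/2 − 1 = 4883 + 10/2 − 1 = 4887.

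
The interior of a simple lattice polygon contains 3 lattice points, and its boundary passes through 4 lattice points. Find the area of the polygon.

Pick's theorem states A = I + B/2 − 1, so A = 3 + 4/2 − 1 = 4.

4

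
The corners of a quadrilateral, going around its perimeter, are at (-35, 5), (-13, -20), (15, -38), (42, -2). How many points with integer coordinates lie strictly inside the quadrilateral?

The shoelace formula gives twice the area as |[(-35)·(-20) − (-13)·5] + [(-13)·(-38) − 15·(-20)] + [15·(-2) − 42·(-38)] + [42·5 − (-35)·(-2)]| = 3265, so the area is 1632.5.
Summing gcd(|Δx|,|Δy|) over the edges gives the boundary count: gcd(22,25) + gcd(28,18) + gcd(27,36) + gcd(77,7) = 1+2+9+7 = 19.
By Pick's theorem A = I + B/2 − 1, so I = 1632.5 − 19/2 + 1 = 1624.

1624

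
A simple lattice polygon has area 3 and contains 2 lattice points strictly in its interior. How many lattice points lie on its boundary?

4

Pick's theorem gives A = I + B/2 − 1, so B = 2(A − I + 1) = 2(3 − 2 + 1) = 4.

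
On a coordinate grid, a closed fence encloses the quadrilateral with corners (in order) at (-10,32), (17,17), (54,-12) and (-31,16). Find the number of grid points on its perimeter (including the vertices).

The number of boundary lattice points is Σ gcd(|Δx|,|Δy|) = gcd(27,15) + gcd(37,29) + gcd(85,28) + gcd(21,16) = 3+1+1+1 = 6.

6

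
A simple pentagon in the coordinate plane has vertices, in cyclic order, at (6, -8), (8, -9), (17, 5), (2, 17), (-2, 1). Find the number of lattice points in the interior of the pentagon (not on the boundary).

260

The shoelace formula gives twice the area as |(6·(-9) − 8·(-8)) + (8·5 − 17·(-9)) + (17·17 − 2·5) + (2·1 − (-2)·17) + ((-2)·(-8) − 6·1)| = 528, so the area is 264.
Along each edge there are gcd(|Δx|,|Δy|)+1 lattice points, so counting each shared vertex once the boundary has gcd(2,1) + gcd(9,14) + gcd(15,12) + gcd(4,16) + gcd(8,9) = 1+1+3+4+1 = 10.
By Pick's theorem A = I + B/2 − 1, so I = 264 − 10/2 + 1 = 260.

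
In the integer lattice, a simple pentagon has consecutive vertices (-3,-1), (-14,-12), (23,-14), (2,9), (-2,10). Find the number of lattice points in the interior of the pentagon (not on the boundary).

393

The shoelace formula gives twice the area as |[(-3)·(-12) − (-14)·(-1)] + [(-14)·(-14) − 23·(-12)] + [23·9 − 2·(-14)] + [2·10 − (-2)·9] + [(-2)·(-1) − (-3)·10]| = 799, so the area is 799/2.
The number of boundary lattice points is Σ gcd(|Δx|,|Δy|) = gcd(11,11) + gcd(37,2) + gcd(21,23) + gcd(4,1) + gcd(1,11) = 11+1+1+1+1 = 15.
By Pick's theorem A = I + B/2 − 1, so I = 799/2 − 15/2 + 1 = 393.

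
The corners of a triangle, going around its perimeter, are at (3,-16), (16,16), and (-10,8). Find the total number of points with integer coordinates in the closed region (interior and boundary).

367

The shoelace formula gives twice the area as |(3·16 − 16·(-16)) + (16·8 − (-10)·16) + ((-10)·(-16) − 3·8)| = 728, so the area is 364.
Along each edge there are gcd(|Δx|,|Δy|)+1 lattice points, so counting each shared vertex once the boundary has gcd(13,32) + gcd(26,8) + gcd(13,24) = 1+2+1 = 4.
Pick's theorem gives I = A − B/2 + 1 = 364 − 4/2 + 1 = 363, so the closed region contains I + B = 363 + 4 = 367 lattice points.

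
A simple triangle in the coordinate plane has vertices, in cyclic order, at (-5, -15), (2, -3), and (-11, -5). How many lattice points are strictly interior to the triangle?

By the shoelace formula, twice the signed area is |((-5)·(-3) − 2·(-15)) + (2·(-5) − (-11)·(-3)) + ((-11)·(-15) − (-5)·(-5))| = 142, so the area is 71.
Summing gcd(|Δx|,|Δy|) over the edges gives the boundary count: gcd(7,12) + gcd(13,2) + gcd(6,10) = 1+1+2 = 4.
Pick's theorem gives I = A − B/2 + 1 = 71 − 4/2 + 1 = 70.

70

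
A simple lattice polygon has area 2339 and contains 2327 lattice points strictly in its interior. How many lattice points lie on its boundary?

Pick's theorem gives A = I + B/2 − 1, so B = 2(A − I + 1) = 2(2339 − 2327 + 1) = 26.

26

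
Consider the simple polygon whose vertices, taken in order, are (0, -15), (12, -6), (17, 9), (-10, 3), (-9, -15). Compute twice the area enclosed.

843

Using the shoelace formula, 2A = |[0·(-6) − 12·(-15)] + [12·9 − 17·(-6)] + [17·3 − (-10)·9] + [(-10)·(-15) − (-9)·3] + [(-9)·(-15) − 0·(-15)]| = 843, so the area is 421.5.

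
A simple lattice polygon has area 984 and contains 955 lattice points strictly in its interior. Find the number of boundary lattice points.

Pick's theorem gives A = I + B/2 − 1, so B = 2(A − I + 1) = 2(984 − 955 + 1) = 60.

60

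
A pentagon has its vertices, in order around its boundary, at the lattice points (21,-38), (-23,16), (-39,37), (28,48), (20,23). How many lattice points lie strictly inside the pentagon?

2614

By the shoelace formula, twice the signed area is |[21·16 − (-23)·(-38)] + [(-23)·37 − (-39)·16] + [(-39)·48 − 28·37] + [28·23 − 20·48] + [20·(-38) − 21·23]| = 5232, so the area is 2616.
Summing gcd(|Δx|,|Δy|) over the edges gives the boundary count: gcd(44,54) + gcd(16,21) + gcd(67,11) + gcd(8,25) + gcd(1,61) = 2+1+1+1+1 = 6.
Pick's theorem gives I = A − B/2 + 1 = 2616 − 6/2 + 1 = 2614.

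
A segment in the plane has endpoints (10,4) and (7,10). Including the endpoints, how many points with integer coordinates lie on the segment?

4

The number of lattice points on a segment between lattice points is gcd(|Δx|,|Δy|) + 1 = gcd(3,6) + 1 = 3 + 1 = 4.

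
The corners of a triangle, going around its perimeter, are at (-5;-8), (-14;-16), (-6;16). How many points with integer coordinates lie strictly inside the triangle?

By the shoelace formula, twice the signed area is |[(-5)·(-16) − (-14)·(-8)] + [(-14)·16 − (-6)·(-16)] + [(-6)·(-8) − (-5)·16]| = 224, so the area is 112.
Summing gcd(|Δx|,|Δy|) over the edges gives the boundary count: gcd(9,8) + gcd(8,32) + gcd(1,24) = 1+8+1 = 10.
Pick's theorem gives I = A − B/2 + 1 = 112 − 10/2 + 1 = 108.

108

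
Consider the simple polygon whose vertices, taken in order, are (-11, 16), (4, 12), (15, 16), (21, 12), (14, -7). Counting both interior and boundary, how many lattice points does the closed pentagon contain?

The shoelace formula gives twice the area as |[(-11)·12 − 4·16] + [4·16 − 15·12] + [15·12 − 21·16] + [21·(-7) − 14·12] + [14·16 − (-11)·(-7)]| = 636, so the area is 318.
Summing gcd(|Δx|,|Δy|) over the edges gives the boundary count: gcd(15,4) + gcd(11,4) + gcd(6,4) + gcd(7,19) + gcd(25,23) = 1+1+2+1+1 = 6.
Pick's theorem gives I = A − B/2 + 1 = 318 − 6/2 + 1 = 316, so the closed region contains I + B = 316 + 6 = 322 lattice points.

322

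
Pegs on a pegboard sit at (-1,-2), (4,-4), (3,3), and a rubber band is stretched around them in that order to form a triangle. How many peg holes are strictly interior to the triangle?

By the shoelace formula, twice the signed area is |[(-1)·(-4) − 4·(-2)] + [4·3 − 3·(-4)] + [3·(-2) − (-1)·3]| = 33, so the area is 16.5.
Summing gcd(|Δx|,|Δy|) over the edges gives the boundary count: gcd(5,2) + gcd(1,7) + gcd(4,5) = 1+1+1 = 3.
By Pick's theorem A = I + B/2 − 1, so I = 16.5 − 3/2 + 1 = 16.

16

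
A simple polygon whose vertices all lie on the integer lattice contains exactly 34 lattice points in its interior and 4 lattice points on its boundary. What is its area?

35

By Pick's theorem, A = I + B/2 − 1 = 34 + 4/2 − 1 = 35.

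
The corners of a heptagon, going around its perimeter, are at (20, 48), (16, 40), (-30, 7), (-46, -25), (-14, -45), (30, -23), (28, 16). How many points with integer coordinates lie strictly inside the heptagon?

By the shoelace formula, twice the signed area is |[20·40 − 16·48] + [16·7 − (-30)·40] + [(-30)·(-25) − (-46)·7] + [(-46)·(-45) − (-14)·(-25)] + [(-14)·(-23) − 30·(-45)] + [30·16 − 28·(-23)] + [28·48 − 20·16]| = 7956, so the area is 3978.
Along each edge there are gcd(|Δx|,|Δy|)+1 lattice points, so counting each shared vertex once the boundary has gcd(4,8) + gcd(46,33) + gcd(16,32) + gcd(32,20) + gcd(44,22) + gcd(2,39) + gcd(8,32) = 4+1+16+4+22+1+8 = 56.
By Pick's theorem A = I + B/2 − 1, so I = 3978 − 56/2 + 1 = 3951.

3951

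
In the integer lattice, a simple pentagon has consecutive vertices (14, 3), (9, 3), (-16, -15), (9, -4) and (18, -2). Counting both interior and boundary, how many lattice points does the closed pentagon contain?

137

Using the shoelace formula, 2A = |(14·3 − 9·3) + (9·(-15) − (-16)·3) + ((-16)·(-4) − 9·(-15)) + (9·(-2) − 18·(-4)) + (18·3 − 14·(-2))| = 263, so the area is 131.5.
The number of boundary lattice points is Σ gcd(|Δx|,|Δy|) = gcd(5,0) + gcd(25,18) + gcd(25,11) + gcd(9,2) + gcd(4,5) = 5+1+1+1+1 = 9.
Pick's theorem gives I = A − B/2 + 1 = 131.5 − 9/2 + 1 = 128, so the closed region contains I + B = 128 + 9 = 137 lattice points.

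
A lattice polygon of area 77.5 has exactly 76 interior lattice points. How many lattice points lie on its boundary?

Pick's theorem gives A = I + B/2 − 1, so B = 2(A − I + 1) = 2(77.5 − 76 + 1) = 5.

5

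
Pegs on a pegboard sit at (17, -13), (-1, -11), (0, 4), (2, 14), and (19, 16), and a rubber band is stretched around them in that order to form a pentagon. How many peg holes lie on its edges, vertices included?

7

Along each edge there are gcd(|Δx|,|Δy|)+1 lattice points, so counting each shared vertex once the boundary has gcd(18,2) + gcd(1,15) + gcd(2,10) + gcd(17,2) + gcd(2,29) = 2+1+2+1+1 = 7.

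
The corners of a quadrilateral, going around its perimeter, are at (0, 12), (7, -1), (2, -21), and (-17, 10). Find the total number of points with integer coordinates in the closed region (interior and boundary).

390

The shoelace formula gives twice the area as |(0·(-1) − 7·12) + (7·(-21) − 2·(-1)) + (2·10 − (-17)·(-21)) + ((-17)·12 − 0·10)| = 770, so the area is 385.
The number of boundary lattice points is Σ gcd(|Δx|,|Δy|) = gcd(7,13) + gcd(5,20) + gcd(19,31) + gcd(17,2) = 1+5+1+1 = 8.
Pick's theorem gives I = A − B/2 + 1 = 385 − 8/2 + 1 = 382, so the closed region contains I + B = 382 + 8 = 390 lattice points.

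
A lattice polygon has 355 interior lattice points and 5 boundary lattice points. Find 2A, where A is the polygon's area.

By Pick's theorem, A = I + B/2 − 1 = 355 + 5/2 − 1 = 713/2.
Hence 2A = 713.

713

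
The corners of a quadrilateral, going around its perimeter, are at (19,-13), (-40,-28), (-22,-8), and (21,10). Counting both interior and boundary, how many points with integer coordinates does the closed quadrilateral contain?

935

By the shoelace formula, twice the signed area is |[19·(-28) − (-40)·(-13)] + [(-40)·(-8) − (-22)·(-28)] + [(-22)·10 − 21·(-8)] + [21·(-13) − 19·10]| = 1863, so the area is 1863/2.
The number of boundary lattice points is Σ gcd(|Δx|,|Δy|) = gcd(59,15) + gcd(18,20) + gcd(43,18) + gcd(2,23) = 1+2+1+1 = 5.
Pick's theorem gives I = A − B/2 + 1 = 1863/2 − 5/2 + 1 = 930, so the closed region contains I + B = 930 + 5 = 935 lattice points.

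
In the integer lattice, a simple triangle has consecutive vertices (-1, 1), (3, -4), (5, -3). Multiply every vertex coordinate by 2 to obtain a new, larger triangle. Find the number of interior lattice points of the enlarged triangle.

25

By the shoelace formula, twice the signed area is |[(-1)·(-4) − 3·1] + [3·(-3) − 5·(-4)] + [5·1 − (-1)·(-3)]| = 14, so the area is 7.
Summing gcd(|Δx|,|Δy|) over the edges gives the boundary count: gcd(4,5) + gcd(2,1) + gcd(6,4) = 1+1+2 = 4.
Scaling by 2 multiplies the area by 2² = 4 (so the new area is 28) and multiplies the boundary lattice-point count by 2, giving 8.
By Pick's theorem, the interior count of the dilated polygon is 28 − 8/2 + 1 = 25.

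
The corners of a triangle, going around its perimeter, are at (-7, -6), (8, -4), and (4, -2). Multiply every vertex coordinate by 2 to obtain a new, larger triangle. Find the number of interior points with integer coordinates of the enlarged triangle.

The shoelace formula gives twice the area as |((-7)·(-4) − 8·(-6)) + (8·(-2) − 4·(-4)) + (4·(-6) − (-7)·(-2))| = 38, so the area is 19.
Along each edge there are gcd(|Δx|,|Δy|)+1 lattice points, so counting each shared vertex once the boundary has gcd(15,2) + gcd(4,2) + gcd(11,4) = 1+2+1 = 4.
Scaling by 2 multiplies the area by 2² = 4 (so the new area is 76) and multiplies the boundary lattice-point count by 2, giving 8.
By Pick's theorem, the interior count of the dilated polygon is 76 − 8/2 + 1 = 73.

73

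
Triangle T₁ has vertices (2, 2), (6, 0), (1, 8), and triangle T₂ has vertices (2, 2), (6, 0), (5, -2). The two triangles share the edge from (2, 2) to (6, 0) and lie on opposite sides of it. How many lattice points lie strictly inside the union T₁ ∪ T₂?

15

The union is the simple quadrilateral with vertices (2, 2), (1, 8), (6, 0), (5, -2) in order.
The shoelace formula gives twice the area as |(2·8 − 1·2) + (1·0 − 6·8) + (6·(-2) − 5·0) + (5·2 − 2·(-2))| = 32, so the area is 16.
Summing gcd(|Δx|,|Δy|) over the edges gives the boundary count: gcd(1,6) + gcd(5,8) + gcd(1,2) + gcd(3,4) = 1+1+1+1 = 4.
By Pick's theorem I = A − B/2 + 1 = 16 − 4/2 + 1 = 15.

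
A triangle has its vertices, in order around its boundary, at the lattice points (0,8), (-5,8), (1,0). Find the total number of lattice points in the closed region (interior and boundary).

By the shoelace formula, twice the signed area is |(0·8 − (-5)·8) + ((-5)·0 − 1·8) + (1·8 − 0·0)| = 40, so the area is 20.
The number of boundary lattice points is Σ gcd(|Δx|,|Δy|) = gcd(5,0) + gcd(6,8) + gcd(1,8) = 5+2+1 = 8.
Pick's theorem gives I = A − B/2 + 1 = 20 − 8/2 + 1 = 17, so the closed region contains I + B = 17 + 8 = 25 lattice points.

25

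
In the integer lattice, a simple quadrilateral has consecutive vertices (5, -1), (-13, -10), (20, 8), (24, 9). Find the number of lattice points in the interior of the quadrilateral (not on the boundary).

Using the shoelace formula, 2A = |[5·(-10) − (-13)·(-1)] + [(-13)·8 − 20·(-10)] + [20·9 − 24·8] + [24·(-1) − 5·9]| = 48, so the area is 24.
Summing gcd(|Δx|,|Δy|) over the edges gives the boundary count: gcd(18,9) + gcd(33,18) + gcd(4,1) + gcd(19,10) = 9+3+1+1 = 14.
Pick's theorem gives I = A − B/2 + 1 = 24 − 14/2 + 1 = 18.

18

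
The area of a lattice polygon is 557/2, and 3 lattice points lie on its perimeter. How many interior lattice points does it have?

Pick's theorem A = I + B/2 − 1 rearranges to I = A − B/2 + 1 = 557/2 − 3/2 + 1 = 278.

278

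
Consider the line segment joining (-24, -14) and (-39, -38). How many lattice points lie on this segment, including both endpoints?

4

The number of lattice points on a segment between lattice points is gcd(|Δx|,|Δy|) + 1 = gcd(15,24) + 1 = 3 + 1 = 4.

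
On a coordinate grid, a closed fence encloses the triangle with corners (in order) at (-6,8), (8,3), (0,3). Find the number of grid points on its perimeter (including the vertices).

10

The number of boundary lattice points is Σ gcd(|Δx|,|Δy|) = gcd(14,5) + gcd(8,0) + gcd(6,5) = 1+8+1 = 10.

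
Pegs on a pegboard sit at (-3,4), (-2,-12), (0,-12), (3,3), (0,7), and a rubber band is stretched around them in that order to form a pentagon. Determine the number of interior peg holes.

The shoelace formula gives twice the area as |[(-3)·(-12) − (-2)·4] + [(-2)·(-12) − 0·(-12)] + [0·3 − 3·(-12)] + [3·7 − 0·3] + [0·4 − (-3)·7]| = 146, so the area is 73.
Along each edge there are gcd(|Δx|,|Δy|)+1 lattice points, so counting each shared vertex once the boundary has gcd(1,16) + gcd(2,0) + gcd(3,15) + gcd(3,4) + gcd(3,3) = 1+2+3+1+3 = 10.
By Pick's theorem A = I + B/2 − 1, so I = 73 − 10/2 + 1 = 69.

69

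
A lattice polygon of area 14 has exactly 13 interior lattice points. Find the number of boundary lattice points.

4

Pick's theorem gives A = I + B/2 − 1, so B = 2(A − I + 1) = 2(14 − 13 + 1) = 4.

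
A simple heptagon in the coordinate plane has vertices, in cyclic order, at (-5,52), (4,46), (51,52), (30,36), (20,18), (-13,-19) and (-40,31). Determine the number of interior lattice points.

2850

Using the shoelace formula, 2A = |[(-5)·46 − 4·52] + [4·52 − 51·46] + [51·36 − 30·52] + [30·18 − 20·36] + [20·(-19) − (-13)·18] + [(-13)·31 − (-40)·(-19)] + [(-40)·52 − (-5)·31]| = 5714, so the area is 2857.
Summing gcd(|Δx|,|Δy|) over the edges gives the boundary count: gcd(9,6) + gcd(47,6) + gcd(21,16) + gcd(10,18) + gcd(33,37) + gcd(27,50) + gcd(35,21) = 3+1+1+2+1+1+7 = 16.
By Pick's theorem A = I + B/2 − 1, so I = 2857 − 16/2 + 1 = 2850.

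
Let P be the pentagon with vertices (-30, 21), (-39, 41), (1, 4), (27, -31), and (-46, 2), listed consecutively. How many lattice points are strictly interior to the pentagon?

By the shoelace formula, twice the signed area is |((-30)·41 − (-39)·21) + ((-39)·4 − 1·41) + (1·(-31) − 27·4) + (27·2 − (-46)·(-31)) + ((-46)·21 − (-30)·2)| = 3025, so the area is 3025/2.
The number of boundary lattice points is Σ gcd(|Δx|,|Δy|) = gcd(9,20) + gcd(40,37) + gcd(26,35) + gcd(73,33) + gcd(16,19) = 1+1+1+1+1 = 5.
Pick's theorem gives I = A − B/2 + 1 = 3025/2 − 5/2 + 1 = 1511.

1511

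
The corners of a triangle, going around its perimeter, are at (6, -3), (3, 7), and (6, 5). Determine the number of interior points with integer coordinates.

8

By the shoelace formula, twice the signed area is |(6·7 − 3·(-3)) + (3·5 − 6·7) + (6·(-3) − 6·5)| = 24, so the area is 12.
The number of boundary lattice points is Σ gcd(|Δx|,|Δy|) = gcd(3,10) + gcd(3,2) + gcd(0,8) = 1+1+8 = 10.
Pick's theorem gives I = A − B/2 + 1 = 12 − 10/2 + 1 = 8.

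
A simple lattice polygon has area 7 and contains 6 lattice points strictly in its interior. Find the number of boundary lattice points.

Pick's theorem gives A = I + B/2 − 1, so B = 2(A − I + 1) = 2(7 − 6 + 1) = 4.

4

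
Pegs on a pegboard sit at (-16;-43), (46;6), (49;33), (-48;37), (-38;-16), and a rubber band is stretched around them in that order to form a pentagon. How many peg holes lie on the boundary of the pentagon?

The number of boundary lattice points is Σ gcd(|Δx|,|Δy|) = gcd(62,49) + gcd(3,27) + gcd(97,4) + gcd(10,53) + gcd(22,27) = 1+3+1+1+1 = 7.

7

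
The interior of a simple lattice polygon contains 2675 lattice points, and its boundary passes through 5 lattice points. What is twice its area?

5353

By Pick's theorem, A = I + B/2 − 1 = 2675 + 5/2 − 1 = 5353/2.
Hence 2A = 5353.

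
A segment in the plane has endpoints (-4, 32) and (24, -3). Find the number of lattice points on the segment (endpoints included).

8

The number of lattice points on a segment between lattice points is gcd(|Δx|,|Δy|) + 1 = gcd(28,35) + 1 = 7 + 1 = 8.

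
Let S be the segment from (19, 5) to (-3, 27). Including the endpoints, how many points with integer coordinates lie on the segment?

23

The number of lattice points on a segment between lattice points is gcd(|Δx|,|Δy|) + 1 = gcd(22,22) + 1 = 22 + 1 = 23.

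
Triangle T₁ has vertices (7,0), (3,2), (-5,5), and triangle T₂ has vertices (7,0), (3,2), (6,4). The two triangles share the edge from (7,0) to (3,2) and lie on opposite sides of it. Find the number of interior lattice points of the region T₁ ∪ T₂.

The union is the simple quadrilateral with vertices (7,0), (-5,5), (3,2), (6,4) in order.
By the shoelace formula, twice the signed area is |[7·5 − (-5)·0] + [(-5)·2 − 3·5] + [3·4 − 6·2] + [6·0 − 7·4]| = 18, so the area is 9.
Summing gcd(|Δx|,|Δy|) over the edges gives the boundary count: gcd(12,5) + gcd(8,3) + gcd(3,2) + gcd(1,4) = 1+1+1+1 = 4.
By Pick's theorem I = A − B/2 + 1 = 9 − 4/2 + 1 = 8.

8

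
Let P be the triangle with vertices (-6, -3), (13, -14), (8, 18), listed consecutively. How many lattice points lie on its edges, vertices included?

9

The number of boundary lattice points is Σ gcd(|Δx|,|Δy|) = gcd(19,11) + gcd(5,32) + gcd(14,21) = 1+1+7 = 9.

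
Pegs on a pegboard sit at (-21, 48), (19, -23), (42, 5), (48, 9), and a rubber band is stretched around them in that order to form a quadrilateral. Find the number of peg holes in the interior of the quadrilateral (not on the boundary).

The shoelace formula gives twice the area as |((-21)·(-23) − 19·48) + (19·5 − 42·(-23)) + (42·9 − 48·5) + (48·48 − (-21)·9)| = 3263, so the area is 1631.5.
Summing gcd(|Δx|,|Δy|) over the edges gives the boundary count: gcd(40,71) + gcd(23,28) + gcd(6,4) + gcd(69,39) = 1+1+2+3 = 7.
Pick's theorem gives I = A − B/2 + 1 = 1631.5 − 7/2 + 1 = 1629.

1629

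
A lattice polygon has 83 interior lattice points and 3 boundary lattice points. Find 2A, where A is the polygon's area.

167

By Pick's theorem, A = I + B/2 − 1 = 83 + 3/2 − 1 = 167/2.
Hence 2A = 167.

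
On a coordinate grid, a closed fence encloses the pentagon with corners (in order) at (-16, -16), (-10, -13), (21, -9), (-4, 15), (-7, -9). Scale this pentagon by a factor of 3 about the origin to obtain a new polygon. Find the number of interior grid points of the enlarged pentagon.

The shoelace formula gives twice the area as |((-16)·(-13) − (-10)·(-16)) + ((-10)·(-9) − 21·(-13)) + (21·15 − (-4)·(-9)) + ((-4)·(-9) − (-7)·15) + ((-7)·(-16) − (-16)·(-9))| = 799, so the area is 399.5.
The number of boundary lattice points is Σ gcd(|Δx|,|Δy|) = gcd(6,3) + gcd(31,4) + gcd(25,24) + gcd(3,24) + gcd(9,7) = 3+1+1+3+1 = 9.
Scaling by 3 multiplies the area by 3² = 9 (so the new area is 7191/2) and multiplies the boundary lattice-point count by 3, giving 27.
By Pick's theorem, the interior count of the dilated polygon is 7191/2 − 27/2 + 1 = 3583.

3583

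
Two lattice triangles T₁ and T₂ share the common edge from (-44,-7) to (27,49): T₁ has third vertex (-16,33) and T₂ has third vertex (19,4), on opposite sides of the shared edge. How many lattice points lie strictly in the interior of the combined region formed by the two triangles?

The union is the simple quadrilateral with vertices (-44,-7), (-16,33), (27,49), (19,4) in order.
The shoelace formula gives twice the area as |((-44)·33 − (-16)·(-7)) + ((-16)·49 − 27·33) + (27·4 − 19·49) + (19·(-7) − (-44)·4)| = 4019, so the area is 2009.5.
The number of boundary lattice points is Σ gcd(|Δx|,|Δy|) = gcd(28,40) + gcd(43,16) + gcd(8,45) + gcd(63,11) = 4+1+1+1 = 7.
By Pick's theorem I = A − B/2 + 1 = 2009.5 − 7/2 + 1 = 2007.

2007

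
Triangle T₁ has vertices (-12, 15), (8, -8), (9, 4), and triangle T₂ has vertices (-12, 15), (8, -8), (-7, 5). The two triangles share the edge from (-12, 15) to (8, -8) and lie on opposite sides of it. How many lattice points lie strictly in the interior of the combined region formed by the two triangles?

171

The union is the simple quadrilateral with vertices (-12, 15), (9, 4), (8, -8), (-7, 5) in order.
Using the shoelace formula, 2A = |[(-12)·4 − 9·15] + [9·(-8) − 8·4] + [8·5 − (-7)·(-8)] + [(-7)·15 − (-12)·5]| = 348, so the area is 174.
Summing gcd(|Δx|,|Δy|) over the edges gives the boundary count: gcd(21,11) + gcd(1,12) + gcd(15,13) + gcd(5,10) = 1+1+1+5 = 8.
By Pick's theorem I = A − B/2 + 1 = 174 − 8/2 + 1 = 171.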